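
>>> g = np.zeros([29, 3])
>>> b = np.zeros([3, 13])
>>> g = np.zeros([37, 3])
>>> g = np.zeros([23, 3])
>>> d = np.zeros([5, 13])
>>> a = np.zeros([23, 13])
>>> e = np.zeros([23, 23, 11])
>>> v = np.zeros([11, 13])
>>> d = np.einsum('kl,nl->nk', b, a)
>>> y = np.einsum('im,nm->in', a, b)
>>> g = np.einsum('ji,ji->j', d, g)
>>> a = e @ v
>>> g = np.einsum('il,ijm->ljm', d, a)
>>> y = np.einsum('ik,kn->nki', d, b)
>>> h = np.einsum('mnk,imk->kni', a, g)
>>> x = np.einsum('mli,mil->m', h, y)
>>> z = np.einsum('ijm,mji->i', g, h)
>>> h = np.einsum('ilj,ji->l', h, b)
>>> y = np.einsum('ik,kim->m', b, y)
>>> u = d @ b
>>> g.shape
(3, 23, 13)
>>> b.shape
(3, 13)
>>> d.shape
(23, 3)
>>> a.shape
(23, 23, 13)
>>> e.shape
(23, 23, 11)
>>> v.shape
(11, 13)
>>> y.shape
(23,)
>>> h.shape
(23,)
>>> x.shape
(13,)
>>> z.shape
(3,)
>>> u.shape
(23, 13)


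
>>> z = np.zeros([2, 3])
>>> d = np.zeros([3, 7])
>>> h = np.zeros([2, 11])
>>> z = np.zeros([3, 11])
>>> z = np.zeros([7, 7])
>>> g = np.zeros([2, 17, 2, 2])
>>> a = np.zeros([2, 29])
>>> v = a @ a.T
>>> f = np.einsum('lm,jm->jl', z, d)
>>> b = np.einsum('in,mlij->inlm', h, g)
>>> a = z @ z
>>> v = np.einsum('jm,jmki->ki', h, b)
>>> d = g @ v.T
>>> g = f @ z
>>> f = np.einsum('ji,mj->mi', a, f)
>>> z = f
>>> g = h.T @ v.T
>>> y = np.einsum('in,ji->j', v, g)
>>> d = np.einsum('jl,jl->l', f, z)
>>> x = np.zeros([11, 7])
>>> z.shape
(3, 7)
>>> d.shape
(7,)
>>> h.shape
(2, 11)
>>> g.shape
(11, 17)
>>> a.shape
(7, 7)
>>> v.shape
(17, 2)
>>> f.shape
(3, 7)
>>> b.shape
(2, 11, 17, 2)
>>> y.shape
(11,)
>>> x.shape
(11, 7)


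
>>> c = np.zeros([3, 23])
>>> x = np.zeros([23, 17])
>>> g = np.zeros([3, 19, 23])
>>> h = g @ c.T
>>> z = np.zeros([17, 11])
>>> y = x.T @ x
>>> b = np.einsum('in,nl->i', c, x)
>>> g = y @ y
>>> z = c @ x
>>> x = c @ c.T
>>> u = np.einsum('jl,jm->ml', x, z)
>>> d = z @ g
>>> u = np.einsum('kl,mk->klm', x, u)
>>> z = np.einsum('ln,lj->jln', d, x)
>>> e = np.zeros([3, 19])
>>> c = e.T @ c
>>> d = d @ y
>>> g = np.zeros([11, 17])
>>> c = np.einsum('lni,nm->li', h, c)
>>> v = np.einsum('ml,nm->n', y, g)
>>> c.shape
(3, 3)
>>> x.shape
(3, 3)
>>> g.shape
(11, 17)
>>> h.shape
(3, 19, 3)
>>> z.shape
(3, 3, 17)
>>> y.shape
(17, 17)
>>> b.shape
(3,)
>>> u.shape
(3, 3, 17)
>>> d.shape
(3, 17)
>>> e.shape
(3, 19)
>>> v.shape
(11,)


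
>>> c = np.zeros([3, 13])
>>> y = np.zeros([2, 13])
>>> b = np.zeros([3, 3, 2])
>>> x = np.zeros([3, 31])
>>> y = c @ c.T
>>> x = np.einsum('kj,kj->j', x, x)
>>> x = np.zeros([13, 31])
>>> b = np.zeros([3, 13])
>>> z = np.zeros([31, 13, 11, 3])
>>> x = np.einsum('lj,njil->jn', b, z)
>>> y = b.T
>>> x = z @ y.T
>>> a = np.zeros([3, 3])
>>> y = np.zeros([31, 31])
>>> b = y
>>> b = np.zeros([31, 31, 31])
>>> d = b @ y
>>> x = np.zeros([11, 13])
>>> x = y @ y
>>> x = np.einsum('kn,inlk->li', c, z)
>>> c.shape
(3, 13)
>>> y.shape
(31, 31)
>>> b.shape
(31, 31, 31)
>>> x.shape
(11, 31)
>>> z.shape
(31, 13, 11, 3)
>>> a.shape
(3, 3)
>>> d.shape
(31, 31, 31)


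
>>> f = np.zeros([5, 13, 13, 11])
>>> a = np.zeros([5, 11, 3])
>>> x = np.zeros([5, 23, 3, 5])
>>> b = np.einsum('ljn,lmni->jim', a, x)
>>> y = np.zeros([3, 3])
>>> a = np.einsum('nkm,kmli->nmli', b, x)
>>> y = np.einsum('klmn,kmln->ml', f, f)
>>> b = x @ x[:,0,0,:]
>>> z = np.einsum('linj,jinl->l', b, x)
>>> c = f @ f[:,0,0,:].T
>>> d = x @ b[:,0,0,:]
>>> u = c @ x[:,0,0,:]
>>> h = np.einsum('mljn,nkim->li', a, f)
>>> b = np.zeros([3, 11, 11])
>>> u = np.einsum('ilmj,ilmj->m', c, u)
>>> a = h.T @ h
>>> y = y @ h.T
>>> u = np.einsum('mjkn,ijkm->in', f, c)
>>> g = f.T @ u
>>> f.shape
(5, 13, 13, 11)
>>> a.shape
(13, 13)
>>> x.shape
(5, 23, 3, 5)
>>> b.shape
(3, 11, 11)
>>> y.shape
(13, 23)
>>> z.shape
(5,)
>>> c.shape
(5, 13, 13, 5)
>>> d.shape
(5, 23, 3, 5)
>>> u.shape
(5, 11)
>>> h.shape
(23, 13)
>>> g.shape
(11, 13, 13, 11)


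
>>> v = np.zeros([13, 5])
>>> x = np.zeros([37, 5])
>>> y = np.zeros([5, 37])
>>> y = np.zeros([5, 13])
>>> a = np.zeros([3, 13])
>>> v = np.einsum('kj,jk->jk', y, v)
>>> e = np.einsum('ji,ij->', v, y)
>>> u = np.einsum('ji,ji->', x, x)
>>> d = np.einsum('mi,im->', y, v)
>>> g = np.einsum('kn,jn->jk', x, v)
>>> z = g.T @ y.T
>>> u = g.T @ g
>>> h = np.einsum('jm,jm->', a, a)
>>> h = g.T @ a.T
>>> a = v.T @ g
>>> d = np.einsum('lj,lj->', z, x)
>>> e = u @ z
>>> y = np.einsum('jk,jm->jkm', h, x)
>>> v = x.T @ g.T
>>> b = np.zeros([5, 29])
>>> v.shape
(5, 13)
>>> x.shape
(37, 5)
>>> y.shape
(37, 3, 5)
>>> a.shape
(5, 37)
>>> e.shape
(37, 5)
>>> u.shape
(37, 37)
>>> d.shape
()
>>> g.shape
(13, 37)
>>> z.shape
(37, 5)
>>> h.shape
(37, 3)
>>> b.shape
(5, 29)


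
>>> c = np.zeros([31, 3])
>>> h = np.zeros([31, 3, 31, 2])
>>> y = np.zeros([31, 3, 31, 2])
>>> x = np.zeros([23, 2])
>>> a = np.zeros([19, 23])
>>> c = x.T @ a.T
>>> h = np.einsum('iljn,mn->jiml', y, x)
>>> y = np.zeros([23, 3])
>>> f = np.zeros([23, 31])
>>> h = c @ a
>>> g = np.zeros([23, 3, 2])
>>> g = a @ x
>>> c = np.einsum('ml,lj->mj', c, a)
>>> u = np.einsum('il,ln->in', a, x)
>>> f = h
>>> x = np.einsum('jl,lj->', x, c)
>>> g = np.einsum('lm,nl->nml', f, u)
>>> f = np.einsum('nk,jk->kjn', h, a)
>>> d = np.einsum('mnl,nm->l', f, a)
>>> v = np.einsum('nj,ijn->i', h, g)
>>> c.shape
(2, 23)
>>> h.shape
(2, 23)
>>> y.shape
(23, 3)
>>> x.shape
()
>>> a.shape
(19, 23)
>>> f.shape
(23, 19, 2)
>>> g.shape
(19, 23, 2)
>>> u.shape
(19, 2)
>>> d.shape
(2,)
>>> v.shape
(19,)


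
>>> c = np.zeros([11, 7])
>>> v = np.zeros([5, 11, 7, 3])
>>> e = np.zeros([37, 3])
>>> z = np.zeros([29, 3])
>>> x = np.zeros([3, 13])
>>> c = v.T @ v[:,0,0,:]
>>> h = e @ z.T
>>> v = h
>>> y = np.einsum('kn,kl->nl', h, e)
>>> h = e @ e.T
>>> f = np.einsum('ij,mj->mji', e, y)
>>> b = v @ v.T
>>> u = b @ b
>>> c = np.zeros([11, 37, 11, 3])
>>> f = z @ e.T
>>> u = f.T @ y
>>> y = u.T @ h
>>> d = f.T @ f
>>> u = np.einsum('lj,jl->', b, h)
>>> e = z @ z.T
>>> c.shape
(11, 37, 11, 3)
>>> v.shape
(37, 29)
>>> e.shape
(29, 29)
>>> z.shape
(29, 3)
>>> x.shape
(3, 13)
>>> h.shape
(37, 37)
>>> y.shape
(3, 37)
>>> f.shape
(29, 37)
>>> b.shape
(37, 37)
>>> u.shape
()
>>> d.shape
(37, 37)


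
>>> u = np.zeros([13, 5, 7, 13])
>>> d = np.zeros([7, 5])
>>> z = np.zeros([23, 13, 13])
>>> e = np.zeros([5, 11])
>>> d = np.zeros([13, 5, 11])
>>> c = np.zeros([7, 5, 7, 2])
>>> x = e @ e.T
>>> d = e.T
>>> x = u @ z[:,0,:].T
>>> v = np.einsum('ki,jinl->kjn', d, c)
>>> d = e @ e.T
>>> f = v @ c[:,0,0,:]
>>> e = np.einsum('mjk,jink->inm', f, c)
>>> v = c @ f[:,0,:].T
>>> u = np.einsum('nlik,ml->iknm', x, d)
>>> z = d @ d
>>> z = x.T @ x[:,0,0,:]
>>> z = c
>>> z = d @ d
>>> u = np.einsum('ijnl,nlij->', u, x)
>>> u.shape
()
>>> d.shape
(5, 5)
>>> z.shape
(5, 5)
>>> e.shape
(5, 7, 11)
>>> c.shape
(7, 5, 7, 2)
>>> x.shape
(13, 5, 7, 23)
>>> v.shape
(7, 5, 7, 11)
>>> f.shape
(11, 7, 2)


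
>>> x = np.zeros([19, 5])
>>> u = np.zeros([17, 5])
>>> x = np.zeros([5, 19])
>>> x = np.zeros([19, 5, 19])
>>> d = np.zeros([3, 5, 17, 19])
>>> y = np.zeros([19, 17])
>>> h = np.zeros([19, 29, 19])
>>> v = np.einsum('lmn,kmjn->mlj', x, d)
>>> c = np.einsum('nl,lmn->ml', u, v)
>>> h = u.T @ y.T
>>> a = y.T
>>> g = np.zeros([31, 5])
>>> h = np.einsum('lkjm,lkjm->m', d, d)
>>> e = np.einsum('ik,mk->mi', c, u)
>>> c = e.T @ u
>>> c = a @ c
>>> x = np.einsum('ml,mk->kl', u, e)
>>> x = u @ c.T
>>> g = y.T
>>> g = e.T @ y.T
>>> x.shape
(17, 17)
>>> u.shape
(17, 5)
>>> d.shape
(3, 5, 17, 19)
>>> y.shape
(19, 17)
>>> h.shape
(19,)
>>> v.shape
(5, 19, 17)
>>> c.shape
(17, 5)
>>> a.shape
(17, 19)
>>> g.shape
(19, 19)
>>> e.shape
(17, 19)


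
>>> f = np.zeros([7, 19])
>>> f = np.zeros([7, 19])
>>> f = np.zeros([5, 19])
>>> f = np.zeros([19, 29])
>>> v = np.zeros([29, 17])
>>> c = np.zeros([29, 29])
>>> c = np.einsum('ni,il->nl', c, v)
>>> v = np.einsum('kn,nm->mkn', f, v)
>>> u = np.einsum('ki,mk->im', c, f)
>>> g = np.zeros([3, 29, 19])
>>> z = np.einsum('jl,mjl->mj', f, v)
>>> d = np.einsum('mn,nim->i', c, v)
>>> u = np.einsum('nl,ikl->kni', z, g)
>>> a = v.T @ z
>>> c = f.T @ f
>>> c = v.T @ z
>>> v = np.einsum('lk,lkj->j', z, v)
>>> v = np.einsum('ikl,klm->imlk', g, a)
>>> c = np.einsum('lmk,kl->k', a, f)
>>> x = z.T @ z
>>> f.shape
(19, 29)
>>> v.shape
(3, 19, 19, 29)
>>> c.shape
(19,)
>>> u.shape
(29, 17, 3)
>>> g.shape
(3, 29, 19)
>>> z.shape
(17, 19)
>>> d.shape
(19,)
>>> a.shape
(29, 19, 19)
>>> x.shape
(19, 19)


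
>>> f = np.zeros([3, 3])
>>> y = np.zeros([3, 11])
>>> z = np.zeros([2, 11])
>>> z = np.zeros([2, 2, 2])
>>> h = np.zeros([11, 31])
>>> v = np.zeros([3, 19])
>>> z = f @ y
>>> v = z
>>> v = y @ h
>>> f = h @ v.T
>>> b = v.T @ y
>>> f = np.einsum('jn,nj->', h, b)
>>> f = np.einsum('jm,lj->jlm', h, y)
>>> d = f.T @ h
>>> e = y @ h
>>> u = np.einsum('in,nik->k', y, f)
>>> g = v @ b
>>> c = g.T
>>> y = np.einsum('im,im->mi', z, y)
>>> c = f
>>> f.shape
(11, 3, 31)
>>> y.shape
(11, 3)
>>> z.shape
(3, 11)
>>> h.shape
(11, 31)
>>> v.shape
(3, 31)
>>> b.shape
(31, 11)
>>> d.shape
(31, 3, 31)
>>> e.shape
(3, 31)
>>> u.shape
(31,)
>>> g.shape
(3, 11)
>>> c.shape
(11, 3, 31)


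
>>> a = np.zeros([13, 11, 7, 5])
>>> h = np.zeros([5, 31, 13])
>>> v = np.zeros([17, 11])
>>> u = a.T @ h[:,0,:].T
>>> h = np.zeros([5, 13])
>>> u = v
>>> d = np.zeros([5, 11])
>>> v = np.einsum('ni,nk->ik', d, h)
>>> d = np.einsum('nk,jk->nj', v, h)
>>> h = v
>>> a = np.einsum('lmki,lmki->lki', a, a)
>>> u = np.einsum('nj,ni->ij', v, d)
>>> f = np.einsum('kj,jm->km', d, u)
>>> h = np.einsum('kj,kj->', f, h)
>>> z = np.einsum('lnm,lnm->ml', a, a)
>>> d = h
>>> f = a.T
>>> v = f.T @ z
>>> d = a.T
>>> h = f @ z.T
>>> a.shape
(13, 7, 5)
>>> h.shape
(5, 7, 5)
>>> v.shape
(13, 7, 13)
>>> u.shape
(5, 13)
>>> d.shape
(5, 7, 13)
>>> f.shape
(5, 7, 13)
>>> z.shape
(5, 13)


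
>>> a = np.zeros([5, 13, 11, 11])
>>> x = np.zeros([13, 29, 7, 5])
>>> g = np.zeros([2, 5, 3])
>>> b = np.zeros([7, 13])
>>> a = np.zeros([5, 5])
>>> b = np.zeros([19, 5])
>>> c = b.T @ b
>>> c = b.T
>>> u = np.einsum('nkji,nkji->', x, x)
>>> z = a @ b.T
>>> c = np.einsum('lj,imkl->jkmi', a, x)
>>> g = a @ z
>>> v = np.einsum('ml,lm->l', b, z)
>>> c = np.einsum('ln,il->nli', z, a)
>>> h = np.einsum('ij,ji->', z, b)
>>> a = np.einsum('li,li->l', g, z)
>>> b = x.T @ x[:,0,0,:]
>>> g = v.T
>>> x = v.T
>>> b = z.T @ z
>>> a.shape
(5,)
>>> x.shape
(5,)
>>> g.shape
(5,)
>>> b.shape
(19, 19)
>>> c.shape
(19, 5, 5)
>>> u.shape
()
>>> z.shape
(5, 19)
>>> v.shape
(5,)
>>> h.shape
()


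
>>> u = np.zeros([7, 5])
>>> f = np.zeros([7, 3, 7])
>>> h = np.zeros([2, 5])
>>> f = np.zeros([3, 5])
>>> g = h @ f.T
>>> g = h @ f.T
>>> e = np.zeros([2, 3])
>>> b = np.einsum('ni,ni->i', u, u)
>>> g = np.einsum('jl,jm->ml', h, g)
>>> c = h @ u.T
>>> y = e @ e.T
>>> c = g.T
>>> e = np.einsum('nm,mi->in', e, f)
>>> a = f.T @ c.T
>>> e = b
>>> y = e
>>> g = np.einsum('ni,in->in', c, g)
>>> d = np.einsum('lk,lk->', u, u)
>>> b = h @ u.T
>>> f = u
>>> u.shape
(7, 5)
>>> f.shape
(7, 5)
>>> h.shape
(2, 5)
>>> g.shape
(3, 5)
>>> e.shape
(5,)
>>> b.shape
(2, 7)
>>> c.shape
(5, 3)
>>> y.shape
(5,)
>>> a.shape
(5, 5)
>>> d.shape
()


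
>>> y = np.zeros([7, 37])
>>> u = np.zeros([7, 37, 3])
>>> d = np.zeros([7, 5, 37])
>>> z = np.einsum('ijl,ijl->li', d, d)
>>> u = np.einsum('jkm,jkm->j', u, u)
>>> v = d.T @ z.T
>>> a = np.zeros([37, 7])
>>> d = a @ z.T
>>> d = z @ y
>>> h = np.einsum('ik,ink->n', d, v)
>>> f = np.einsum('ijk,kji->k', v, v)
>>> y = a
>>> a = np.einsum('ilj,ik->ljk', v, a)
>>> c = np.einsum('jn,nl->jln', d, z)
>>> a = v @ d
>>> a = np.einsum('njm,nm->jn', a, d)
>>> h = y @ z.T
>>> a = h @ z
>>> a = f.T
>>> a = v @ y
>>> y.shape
(37, 7)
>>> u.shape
(7,)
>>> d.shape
(37, 37)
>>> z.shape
(37, 7)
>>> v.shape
(37, 5, 37)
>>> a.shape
(37, 5, 7)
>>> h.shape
(37, 37)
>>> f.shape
(37,)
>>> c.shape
(37, 7, 37)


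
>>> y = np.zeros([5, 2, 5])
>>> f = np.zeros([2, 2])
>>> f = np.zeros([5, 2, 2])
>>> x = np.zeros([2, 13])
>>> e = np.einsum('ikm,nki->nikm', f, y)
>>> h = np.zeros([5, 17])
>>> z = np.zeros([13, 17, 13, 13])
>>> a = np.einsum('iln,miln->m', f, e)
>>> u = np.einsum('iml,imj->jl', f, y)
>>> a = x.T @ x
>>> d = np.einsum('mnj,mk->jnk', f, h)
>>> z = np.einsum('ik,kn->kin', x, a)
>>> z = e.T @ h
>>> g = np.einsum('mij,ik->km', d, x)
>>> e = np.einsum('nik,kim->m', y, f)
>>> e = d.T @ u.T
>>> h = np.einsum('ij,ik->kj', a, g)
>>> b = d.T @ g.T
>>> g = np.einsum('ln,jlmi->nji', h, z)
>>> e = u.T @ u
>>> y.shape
(5, 2, 5)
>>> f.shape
(5, 2, 2)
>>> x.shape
(2, 13)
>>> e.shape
(2, 2)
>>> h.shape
(2, 13)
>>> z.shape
(2, 2, 5, 17)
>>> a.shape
(13, 13)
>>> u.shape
(5, 2)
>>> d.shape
(2, 2, 17)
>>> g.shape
(13, 2, 17)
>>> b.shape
(17, 2, 13)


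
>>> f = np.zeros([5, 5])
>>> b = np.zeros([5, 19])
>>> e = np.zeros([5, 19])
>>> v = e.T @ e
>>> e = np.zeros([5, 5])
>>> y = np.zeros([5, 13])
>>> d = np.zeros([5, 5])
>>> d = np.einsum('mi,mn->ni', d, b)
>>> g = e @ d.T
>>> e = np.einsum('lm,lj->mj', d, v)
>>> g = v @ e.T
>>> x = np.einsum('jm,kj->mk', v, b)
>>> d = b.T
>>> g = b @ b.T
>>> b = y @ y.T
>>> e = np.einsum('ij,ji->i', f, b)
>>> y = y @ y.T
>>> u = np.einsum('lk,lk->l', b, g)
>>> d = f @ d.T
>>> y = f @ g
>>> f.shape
(5, 5)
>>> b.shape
(5, 5)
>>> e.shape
(5,)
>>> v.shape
(19, 19)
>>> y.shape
(5, 5)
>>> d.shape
(5, 19)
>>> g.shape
(5, 5)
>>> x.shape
(19, 5)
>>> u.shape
(5,)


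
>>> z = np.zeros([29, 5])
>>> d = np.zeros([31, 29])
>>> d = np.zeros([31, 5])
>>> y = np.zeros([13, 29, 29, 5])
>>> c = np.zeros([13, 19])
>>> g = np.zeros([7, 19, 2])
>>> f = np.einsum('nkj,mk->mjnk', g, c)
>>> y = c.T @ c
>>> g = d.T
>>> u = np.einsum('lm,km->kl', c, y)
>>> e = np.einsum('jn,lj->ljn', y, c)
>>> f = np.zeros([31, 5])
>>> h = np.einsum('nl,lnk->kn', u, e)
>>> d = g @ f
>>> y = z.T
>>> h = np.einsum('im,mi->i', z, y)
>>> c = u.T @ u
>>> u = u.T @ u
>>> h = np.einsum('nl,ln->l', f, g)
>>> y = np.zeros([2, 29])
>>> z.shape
(29, 5)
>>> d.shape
(5, 5)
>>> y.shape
(2, 29)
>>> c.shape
(13, 13)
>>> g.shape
(5, 31)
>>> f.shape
(31, 5)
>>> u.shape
(13, 13)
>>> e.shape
(13, 19, 19)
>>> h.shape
(5,)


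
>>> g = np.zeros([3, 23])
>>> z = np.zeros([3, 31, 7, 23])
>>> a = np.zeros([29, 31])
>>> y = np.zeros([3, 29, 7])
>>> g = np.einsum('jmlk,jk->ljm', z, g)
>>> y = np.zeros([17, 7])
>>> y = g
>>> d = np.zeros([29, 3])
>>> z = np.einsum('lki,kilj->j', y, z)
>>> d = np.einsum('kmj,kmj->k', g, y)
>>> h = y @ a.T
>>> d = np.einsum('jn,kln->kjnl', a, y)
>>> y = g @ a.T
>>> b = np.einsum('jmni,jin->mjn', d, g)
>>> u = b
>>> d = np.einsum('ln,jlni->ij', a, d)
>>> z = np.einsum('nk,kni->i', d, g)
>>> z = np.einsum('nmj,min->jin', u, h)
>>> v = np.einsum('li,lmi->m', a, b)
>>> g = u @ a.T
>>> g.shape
(29, 7, 29)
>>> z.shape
(31, 3, 29)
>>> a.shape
(29, 31)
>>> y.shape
(7, 3, 29)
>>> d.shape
(3, 7)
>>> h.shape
(7, 3, 29)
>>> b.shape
(29, 7, 31)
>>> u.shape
(29, 7, 31)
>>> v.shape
(7,)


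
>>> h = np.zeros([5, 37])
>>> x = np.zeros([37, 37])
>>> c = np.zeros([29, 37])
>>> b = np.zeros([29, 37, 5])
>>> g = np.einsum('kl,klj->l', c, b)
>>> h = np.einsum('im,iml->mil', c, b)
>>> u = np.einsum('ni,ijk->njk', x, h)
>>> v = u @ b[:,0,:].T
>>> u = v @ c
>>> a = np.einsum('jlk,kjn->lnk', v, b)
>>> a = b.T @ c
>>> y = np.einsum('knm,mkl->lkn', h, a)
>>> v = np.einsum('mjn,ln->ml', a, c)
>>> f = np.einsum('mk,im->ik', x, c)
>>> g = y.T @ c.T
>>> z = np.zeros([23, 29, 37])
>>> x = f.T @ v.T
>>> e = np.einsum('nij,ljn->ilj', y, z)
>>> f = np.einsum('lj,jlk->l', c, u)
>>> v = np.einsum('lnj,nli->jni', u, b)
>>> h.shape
(37, 29, 5)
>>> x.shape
(37, 5)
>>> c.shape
(29, 37)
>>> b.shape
(29, 37, 5)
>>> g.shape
(29, 37, 29)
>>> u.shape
(37, 29, 37)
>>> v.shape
(37, 29, 5)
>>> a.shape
(5, 37, 37)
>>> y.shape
(37, 37, 29)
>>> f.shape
(29,)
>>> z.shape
(23, 29, 37)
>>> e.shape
(37, 23, 29)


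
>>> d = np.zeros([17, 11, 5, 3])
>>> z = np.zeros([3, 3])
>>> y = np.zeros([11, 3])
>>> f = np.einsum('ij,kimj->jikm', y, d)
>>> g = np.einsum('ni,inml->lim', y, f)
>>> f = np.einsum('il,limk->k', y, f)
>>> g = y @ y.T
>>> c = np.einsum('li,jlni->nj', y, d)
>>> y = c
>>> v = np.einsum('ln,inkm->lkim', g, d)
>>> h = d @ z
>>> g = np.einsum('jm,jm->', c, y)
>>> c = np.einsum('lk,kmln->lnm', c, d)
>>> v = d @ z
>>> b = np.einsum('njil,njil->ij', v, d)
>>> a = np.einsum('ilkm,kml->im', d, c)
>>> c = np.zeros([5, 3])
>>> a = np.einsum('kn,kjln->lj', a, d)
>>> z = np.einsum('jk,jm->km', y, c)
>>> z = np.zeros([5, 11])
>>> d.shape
(17, 11, 5, 3)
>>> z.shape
(5, 11)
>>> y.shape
(5, 17)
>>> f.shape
(5,)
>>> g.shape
()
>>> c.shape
(5, 3)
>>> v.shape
(17, 11, 5, 3)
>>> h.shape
(17, 11, 5, 3)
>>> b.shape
(5, 11)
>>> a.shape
(5, 11)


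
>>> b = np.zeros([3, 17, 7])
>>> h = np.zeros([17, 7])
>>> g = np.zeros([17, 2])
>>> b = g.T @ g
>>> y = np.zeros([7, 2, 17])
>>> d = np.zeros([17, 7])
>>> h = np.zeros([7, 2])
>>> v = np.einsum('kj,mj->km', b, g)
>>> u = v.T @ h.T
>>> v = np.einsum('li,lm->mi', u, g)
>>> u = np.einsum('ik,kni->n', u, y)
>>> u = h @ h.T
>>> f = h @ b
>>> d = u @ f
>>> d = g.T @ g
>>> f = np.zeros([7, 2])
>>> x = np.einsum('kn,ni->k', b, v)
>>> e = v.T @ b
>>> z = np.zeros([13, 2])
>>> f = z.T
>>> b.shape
(2, 2)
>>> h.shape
(7, 2)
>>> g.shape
(17, 2)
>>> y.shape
(7, 2, 17)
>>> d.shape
(2, 2)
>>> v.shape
(2, 7)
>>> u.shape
(7, 7)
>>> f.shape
(2, 13)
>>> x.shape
(2,)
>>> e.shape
(7, 2)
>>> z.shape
(13, 2)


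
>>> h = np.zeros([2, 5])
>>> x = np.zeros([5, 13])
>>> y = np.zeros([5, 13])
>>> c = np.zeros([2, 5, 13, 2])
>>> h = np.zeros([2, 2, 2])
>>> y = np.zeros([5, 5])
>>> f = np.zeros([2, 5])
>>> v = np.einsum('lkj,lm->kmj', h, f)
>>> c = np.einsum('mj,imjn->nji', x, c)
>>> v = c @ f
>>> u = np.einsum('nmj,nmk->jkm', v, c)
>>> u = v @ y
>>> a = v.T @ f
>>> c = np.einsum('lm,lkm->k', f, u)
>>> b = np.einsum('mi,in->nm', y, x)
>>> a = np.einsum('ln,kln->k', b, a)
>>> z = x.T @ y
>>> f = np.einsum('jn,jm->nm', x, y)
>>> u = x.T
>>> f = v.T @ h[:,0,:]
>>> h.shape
(2, 2, 2)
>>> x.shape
(5, 13)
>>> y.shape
(5, 5)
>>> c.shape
(13,)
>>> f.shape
(5, 13, 2)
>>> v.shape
(2, 13, 5)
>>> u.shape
(13, 5)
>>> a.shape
(5,)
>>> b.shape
(13, 5)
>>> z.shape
(13, 5)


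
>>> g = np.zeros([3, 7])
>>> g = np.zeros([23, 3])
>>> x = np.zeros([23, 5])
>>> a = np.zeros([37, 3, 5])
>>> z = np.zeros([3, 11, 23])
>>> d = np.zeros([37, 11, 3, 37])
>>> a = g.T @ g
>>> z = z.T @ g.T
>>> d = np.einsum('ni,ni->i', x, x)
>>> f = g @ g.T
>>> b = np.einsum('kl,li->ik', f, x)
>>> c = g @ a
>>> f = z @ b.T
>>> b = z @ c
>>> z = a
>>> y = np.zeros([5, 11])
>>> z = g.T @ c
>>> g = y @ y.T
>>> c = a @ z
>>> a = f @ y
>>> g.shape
(5, 5)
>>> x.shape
(23, 5)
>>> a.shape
(23, 11, 11)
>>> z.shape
(3, 3)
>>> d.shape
(5,)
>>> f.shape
(23, 11, 5)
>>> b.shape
(23, 11, 3)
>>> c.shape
(3, 3)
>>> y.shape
(5, 11)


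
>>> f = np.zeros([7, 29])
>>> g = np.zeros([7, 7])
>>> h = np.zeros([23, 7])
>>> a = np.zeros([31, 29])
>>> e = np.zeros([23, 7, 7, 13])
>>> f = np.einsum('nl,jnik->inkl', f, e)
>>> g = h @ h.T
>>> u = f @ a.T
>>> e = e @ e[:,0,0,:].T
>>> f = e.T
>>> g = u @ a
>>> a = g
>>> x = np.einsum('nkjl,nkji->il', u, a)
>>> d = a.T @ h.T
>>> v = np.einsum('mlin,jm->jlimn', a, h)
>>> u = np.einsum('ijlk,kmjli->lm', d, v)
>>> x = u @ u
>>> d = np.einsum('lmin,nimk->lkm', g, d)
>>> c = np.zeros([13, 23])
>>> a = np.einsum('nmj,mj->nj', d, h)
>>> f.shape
(23, 7, 7, 23)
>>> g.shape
(7, 7, 13, 29)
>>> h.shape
(23, 7)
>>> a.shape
(7, 7)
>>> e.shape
(23, 7, 7, 23)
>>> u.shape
(7, 7)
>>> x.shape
(7, 7)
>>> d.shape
(7, 23, 7)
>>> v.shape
(23, 7, 13, 7, 29)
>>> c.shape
(13, 23)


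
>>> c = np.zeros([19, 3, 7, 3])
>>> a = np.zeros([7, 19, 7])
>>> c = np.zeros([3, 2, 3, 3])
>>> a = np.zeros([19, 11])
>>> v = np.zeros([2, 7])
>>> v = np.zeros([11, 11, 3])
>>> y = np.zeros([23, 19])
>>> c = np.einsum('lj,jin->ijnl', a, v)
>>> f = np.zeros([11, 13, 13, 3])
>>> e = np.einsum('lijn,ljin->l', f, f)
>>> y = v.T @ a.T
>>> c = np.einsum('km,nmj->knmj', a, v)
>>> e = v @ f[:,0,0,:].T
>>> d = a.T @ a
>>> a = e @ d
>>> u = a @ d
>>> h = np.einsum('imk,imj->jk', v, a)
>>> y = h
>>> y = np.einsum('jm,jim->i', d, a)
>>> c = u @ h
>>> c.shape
(11, 11, 3)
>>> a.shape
(11, 11, 11)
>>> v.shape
(11, 11, 3)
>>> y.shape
(11,)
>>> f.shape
(11, 13, 13, 3)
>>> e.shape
(11, 11, 11)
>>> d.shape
(11, 11)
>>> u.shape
(11, 11, 11)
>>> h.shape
(11, 3)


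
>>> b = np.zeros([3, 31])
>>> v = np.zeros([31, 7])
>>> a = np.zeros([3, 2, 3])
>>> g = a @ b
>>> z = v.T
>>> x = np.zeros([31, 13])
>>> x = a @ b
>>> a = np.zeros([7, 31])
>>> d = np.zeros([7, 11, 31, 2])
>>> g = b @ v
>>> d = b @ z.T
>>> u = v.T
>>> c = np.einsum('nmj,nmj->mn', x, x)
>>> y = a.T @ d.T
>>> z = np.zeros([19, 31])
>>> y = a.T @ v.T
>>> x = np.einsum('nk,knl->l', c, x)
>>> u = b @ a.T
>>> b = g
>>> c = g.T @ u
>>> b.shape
(3, 7)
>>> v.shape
(31, 7)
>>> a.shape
(7, 31)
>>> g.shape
(3, 7)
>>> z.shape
(19, 31)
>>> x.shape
(31,)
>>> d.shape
(3, 7)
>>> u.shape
(3, 7)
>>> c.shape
(7, 7)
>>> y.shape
(31, 31)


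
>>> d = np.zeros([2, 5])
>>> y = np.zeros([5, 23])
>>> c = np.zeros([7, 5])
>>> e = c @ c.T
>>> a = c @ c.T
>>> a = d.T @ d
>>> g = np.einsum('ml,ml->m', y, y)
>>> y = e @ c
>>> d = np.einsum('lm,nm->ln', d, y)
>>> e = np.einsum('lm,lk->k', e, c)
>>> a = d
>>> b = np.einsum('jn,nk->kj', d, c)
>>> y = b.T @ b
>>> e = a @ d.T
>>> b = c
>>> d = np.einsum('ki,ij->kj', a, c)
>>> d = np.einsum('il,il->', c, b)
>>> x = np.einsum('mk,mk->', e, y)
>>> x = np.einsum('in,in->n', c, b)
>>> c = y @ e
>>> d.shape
()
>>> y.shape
(2, 2)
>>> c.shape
(2, 2)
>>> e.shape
(2, 2)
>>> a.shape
(2, 7)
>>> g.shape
(5,)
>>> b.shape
(7, 5)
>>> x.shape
(5,)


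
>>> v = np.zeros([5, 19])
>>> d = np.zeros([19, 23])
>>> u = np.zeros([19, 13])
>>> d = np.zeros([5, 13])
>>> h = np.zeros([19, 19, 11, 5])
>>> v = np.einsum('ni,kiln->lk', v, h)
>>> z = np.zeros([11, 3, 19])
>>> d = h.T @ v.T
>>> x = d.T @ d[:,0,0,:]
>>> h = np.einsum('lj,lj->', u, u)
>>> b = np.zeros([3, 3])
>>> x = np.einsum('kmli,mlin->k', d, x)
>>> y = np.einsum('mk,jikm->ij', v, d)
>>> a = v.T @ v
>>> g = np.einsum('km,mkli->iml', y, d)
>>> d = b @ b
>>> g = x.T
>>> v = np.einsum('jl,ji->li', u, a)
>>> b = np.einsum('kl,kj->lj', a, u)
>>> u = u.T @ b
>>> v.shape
(13, 19)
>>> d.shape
(3, 3)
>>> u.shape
(13, 13)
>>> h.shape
()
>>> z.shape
(11, 3, 19)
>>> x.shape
(5,)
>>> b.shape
(19, 13)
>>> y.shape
(11, 5)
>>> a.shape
(19, 19)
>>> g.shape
(5,)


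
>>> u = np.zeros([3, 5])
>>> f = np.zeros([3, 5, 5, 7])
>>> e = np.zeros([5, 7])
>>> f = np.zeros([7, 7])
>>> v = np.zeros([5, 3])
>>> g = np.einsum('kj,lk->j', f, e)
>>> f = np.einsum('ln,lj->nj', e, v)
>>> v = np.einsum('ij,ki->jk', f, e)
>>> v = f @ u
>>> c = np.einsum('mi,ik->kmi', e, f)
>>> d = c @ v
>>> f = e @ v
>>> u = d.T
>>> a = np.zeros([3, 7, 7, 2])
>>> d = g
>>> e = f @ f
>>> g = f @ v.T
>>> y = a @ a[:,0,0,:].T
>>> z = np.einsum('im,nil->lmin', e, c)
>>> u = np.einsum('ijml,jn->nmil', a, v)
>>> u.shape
(5, 7, 3, 2)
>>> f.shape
(5, 5)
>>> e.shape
(5, 5)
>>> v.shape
(7, 5)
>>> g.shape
(5, 7)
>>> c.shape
(3, 5, 7)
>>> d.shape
(7,)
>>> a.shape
(3, 7, 7, 2)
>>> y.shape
(3, 7, 7, 3)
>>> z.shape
(7, 5, 5, 3)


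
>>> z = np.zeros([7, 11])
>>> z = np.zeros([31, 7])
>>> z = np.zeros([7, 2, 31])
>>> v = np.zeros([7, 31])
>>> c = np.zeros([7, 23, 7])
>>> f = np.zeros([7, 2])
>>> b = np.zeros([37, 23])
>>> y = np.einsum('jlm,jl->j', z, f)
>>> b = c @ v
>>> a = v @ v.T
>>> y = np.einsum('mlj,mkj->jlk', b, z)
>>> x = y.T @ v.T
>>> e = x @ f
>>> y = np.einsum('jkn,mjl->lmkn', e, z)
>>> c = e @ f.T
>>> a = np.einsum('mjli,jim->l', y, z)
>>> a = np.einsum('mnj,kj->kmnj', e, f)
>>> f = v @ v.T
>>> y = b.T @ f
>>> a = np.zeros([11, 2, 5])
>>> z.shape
(7, 2, 31)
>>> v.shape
(7, 31)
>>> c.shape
(2, 23, 7)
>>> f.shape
(7, 7)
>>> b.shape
(7, 23, 31)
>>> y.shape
(31, 23, 7)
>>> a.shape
(11, 2, 5)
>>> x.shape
(2, 23, 7)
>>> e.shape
(2, 23, 2)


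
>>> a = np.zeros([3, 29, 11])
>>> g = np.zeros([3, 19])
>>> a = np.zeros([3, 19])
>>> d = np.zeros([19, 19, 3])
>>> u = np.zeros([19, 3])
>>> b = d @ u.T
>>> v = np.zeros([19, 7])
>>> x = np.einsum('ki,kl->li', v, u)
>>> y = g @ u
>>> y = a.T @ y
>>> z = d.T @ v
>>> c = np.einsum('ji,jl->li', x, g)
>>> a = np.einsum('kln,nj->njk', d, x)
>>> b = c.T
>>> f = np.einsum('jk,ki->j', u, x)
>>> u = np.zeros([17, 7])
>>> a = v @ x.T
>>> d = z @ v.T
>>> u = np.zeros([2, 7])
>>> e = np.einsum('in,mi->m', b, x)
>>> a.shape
(19, 3)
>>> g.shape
(3, 19)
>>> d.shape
(3, 19, 19)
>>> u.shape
(2, 7)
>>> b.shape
(7, 19)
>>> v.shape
(19, 7)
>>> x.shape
(3, 7)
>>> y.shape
(19, 3)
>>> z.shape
(3, 19, 7)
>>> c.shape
(19, 7)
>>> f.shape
(19,)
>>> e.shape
(3,)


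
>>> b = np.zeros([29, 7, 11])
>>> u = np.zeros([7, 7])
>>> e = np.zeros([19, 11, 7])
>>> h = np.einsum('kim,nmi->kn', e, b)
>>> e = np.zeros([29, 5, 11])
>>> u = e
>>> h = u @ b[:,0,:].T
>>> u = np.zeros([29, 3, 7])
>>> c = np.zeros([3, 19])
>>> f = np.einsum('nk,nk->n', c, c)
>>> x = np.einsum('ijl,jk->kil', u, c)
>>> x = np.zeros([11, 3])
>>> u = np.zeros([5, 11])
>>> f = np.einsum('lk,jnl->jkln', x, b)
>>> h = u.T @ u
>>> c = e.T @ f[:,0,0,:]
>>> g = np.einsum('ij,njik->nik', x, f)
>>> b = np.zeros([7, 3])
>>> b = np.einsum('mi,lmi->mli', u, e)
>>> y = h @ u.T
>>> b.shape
(5, 29, 11)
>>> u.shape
(5, 11)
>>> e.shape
(29, 5, 11)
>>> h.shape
(11, 11)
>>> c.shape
(11, 5, 7)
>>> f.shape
(29, 3, 11, 7)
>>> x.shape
(11, 3)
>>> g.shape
(29, 11, 7)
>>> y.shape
(11, 5)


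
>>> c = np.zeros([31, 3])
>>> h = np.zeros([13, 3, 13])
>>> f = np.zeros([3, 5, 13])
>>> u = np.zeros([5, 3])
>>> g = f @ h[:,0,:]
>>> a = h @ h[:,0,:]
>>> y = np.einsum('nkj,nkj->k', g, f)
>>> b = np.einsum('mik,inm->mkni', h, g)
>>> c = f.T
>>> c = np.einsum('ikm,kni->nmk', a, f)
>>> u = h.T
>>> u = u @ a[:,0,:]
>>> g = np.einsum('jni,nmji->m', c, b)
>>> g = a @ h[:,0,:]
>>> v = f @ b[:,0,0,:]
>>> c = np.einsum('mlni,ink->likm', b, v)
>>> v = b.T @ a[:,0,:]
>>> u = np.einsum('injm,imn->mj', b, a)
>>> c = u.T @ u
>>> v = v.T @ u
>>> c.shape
(5, 5)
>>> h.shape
(13, 3, 13)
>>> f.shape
(3, 5, 13)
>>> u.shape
(3, 5)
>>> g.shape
(13, 3, 13)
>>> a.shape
(13, 3, 13)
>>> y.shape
(5,)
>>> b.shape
(13, 13, 5, 3)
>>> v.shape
(13, 13, 5, 5)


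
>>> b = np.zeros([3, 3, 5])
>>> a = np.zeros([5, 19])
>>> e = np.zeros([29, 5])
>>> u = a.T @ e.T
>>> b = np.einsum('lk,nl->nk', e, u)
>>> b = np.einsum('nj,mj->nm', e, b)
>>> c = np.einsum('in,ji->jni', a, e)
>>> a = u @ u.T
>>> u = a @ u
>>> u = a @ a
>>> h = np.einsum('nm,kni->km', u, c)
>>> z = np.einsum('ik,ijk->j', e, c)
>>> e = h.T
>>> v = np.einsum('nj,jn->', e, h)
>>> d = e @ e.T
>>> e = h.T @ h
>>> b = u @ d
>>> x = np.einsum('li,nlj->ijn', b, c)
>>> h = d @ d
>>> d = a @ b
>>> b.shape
(19, 19)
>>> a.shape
(19, 19)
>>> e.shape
(19, 19)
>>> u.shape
(19, 19)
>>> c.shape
(29, 19, 5)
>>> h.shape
(19, 19)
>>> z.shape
(19,)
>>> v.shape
()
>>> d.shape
(19, 19)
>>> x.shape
(19, 5, 29)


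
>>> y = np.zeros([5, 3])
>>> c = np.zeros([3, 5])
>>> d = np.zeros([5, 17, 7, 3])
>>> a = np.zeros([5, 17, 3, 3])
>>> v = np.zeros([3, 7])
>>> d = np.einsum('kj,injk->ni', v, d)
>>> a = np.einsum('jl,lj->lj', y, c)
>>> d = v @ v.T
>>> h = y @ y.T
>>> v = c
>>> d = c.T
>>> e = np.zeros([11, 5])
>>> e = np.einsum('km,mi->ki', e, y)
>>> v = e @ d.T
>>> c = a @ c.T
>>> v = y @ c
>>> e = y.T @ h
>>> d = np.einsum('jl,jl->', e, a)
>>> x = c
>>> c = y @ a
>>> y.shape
(5, 3)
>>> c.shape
(5, 5)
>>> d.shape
()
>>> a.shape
(3, 5)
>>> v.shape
(5, 3)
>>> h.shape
(5, 5)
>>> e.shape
(3, 5)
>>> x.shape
(3, 3)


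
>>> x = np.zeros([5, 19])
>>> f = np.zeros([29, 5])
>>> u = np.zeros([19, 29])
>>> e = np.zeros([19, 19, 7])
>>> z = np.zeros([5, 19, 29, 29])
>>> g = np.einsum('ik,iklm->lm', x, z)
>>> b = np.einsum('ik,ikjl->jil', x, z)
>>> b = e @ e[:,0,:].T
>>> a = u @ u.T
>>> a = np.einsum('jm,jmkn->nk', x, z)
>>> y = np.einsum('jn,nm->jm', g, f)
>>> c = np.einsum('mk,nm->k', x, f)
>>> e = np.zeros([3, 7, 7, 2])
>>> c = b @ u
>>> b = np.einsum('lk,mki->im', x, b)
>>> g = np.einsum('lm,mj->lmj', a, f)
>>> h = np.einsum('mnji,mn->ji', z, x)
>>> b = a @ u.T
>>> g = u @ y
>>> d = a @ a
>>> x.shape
(5, 19)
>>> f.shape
(29, 5)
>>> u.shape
(19, 29)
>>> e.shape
(3, 7, 7, 2)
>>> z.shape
(5, 19, 29, 29)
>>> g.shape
(19, 5)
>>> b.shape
(29, 19)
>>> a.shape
(29, 29)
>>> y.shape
(29, 5)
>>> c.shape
(19, 19, 29)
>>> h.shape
(29, 29)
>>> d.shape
(29, 29)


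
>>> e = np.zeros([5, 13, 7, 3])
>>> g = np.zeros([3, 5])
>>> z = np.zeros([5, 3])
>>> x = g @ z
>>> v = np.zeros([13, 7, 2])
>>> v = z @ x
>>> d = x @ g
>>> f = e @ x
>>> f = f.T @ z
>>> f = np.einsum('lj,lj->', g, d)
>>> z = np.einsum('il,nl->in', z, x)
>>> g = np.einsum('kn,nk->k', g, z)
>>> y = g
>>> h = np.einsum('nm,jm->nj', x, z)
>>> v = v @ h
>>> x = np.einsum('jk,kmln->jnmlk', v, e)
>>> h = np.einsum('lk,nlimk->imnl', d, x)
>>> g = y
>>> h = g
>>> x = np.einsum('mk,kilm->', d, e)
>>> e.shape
(5, 13, 7, 3)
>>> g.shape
(3,)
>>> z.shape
(5, 3)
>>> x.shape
()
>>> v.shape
(5, 5)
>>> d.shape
(3, 5)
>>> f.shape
()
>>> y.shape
(3,)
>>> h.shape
(3,)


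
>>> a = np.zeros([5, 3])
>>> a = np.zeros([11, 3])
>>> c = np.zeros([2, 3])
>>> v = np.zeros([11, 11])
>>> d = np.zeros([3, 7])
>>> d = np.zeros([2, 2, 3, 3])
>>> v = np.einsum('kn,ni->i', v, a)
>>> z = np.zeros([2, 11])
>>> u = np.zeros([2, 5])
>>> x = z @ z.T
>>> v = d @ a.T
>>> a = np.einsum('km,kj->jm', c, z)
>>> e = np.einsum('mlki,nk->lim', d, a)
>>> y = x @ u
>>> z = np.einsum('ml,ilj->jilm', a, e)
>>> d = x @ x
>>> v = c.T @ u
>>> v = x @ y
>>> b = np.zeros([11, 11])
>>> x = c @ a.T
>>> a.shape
(11, 3)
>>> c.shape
(2, 3)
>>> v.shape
(2, 5)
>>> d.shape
(2, 2)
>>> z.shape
(2, 2, 3, 11)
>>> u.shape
(2, 5)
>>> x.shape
(2, 11)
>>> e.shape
(2, 3, 2)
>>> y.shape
(2, 5)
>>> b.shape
(11, 11)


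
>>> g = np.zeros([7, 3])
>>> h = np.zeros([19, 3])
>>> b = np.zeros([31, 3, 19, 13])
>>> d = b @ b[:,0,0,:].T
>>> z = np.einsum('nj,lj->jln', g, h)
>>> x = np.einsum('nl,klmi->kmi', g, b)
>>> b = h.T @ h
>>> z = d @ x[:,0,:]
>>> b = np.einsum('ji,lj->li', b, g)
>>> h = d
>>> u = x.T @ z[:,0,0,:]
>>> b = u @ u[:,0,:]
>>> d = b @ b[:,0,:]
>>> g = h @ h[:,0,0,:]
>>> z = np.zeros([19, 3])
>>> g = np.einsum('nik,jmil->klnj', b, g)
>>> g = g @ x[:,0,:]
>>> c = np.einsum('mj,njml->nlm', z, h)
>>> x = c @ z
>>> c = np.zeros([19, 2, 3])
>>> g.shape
(13, 31, 13, 13)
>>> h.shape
(31, 3, 19, 31)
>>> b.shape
(13, 19, 13)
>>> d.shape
(13, 19, 13)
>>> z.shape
(19, 3)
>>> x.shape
(31, 31, 3)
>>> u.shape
(13, 19, 13)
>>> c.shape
(19, 2, 3)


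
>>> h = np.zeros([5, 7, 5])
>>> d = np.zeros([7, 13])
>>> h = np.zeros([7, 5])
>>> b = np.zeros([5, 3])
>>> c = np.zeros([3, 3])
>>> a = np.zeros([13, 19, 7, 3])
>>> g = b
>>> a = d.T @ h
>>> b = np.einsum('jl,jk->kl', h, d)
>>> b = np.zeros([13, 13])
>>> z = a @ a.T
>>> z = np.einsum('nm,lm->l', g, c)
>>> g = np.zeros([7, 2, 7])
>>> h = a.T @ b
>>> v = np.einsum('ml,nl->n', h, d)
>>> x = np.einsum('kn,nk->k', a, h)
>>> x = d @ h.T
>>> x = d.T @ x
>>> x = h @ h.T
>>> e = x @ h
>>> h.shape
(5, 13)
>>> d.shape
(7, 13)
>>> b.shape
(13, 13)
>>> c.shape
(3, 3)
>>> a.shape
(13, 5)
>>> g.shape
(7, 2, 7)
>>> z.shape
(3,)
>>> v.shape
(7,)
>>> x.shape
(5, 5)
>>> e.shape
(5, 13)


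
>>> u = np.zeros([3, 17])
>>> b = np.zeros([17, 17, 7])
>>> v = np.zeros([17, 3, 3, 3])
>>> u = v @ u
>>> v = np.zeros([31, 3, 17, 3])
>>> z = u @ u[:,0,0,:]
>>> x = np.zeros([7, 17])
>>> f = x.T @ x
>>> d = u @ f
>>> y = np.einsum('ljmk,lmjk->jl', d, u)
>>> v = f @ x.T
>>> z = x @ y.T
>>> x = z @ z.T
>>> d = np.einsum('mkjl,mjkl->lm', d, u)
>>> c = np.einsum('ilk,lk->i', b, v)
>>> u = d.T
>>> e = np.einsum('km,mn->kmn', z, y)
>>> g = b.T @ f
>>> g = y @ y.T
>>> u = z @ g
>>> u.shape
(7, 3)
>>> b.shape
(17, 17, 7)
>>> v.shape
(17, 7)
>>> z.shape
(7, 3)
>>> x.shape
(7, 7)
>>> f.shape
(17, 17)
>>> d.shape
(17, 17)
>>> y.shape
(3, 17)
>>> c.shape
(17,)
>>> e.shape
(7, 3, 17)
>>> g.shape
(3, 3)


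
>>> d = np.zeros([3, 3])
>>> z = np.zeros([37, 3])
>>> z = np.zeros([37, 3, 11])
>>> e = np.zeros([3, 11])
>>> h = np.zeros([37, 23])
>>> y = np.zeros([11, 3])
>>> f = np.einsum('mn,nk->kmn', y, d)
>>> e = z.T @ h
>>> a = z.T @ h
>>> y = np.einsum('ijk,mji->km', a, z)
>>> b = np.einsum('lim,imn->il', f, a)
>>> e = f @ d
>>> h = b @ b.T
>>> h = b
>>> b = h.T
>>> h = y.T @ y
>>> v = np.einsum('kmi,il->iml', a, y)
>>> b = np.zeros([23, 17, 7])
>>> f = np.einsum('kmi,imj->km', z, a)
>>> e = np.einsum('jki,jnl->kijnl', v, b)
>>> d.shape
(3, 3)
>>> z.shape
(37, 3, 11)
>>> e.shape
(3, 37, 23, 17, 7)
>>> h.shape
(37, 37)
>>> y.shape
(23, 37)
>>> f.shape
(37, 3)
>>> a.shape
(11, 3, 23)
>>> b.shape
(23, 17, 7)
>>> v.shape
(23, 3, 37)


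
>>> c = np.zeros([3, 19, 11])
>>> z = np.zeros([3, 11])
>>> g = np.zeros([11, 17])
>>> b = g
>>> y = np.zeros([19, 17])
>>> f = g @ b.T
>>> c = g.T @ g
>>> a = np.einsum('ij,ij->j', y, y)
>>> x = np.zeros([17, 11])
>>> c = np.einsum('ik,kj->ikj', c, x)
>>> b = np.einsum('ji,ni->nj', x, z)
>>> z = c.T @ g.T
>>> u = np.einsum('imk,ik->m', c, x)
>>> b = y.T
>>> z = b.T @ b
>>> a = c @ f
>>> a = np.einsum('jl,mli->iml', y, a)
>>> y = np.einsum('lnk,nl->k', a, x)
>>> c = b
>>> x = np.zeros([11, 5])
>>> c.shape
(17, 19)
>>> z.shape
(19, 19)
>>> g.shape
(11, 17)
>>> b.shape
(17, 19)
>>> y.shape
(17,)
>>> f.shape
(11, 11)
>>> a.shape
(11, 17, 17)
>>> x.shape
(11, 5)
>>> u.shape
(17,)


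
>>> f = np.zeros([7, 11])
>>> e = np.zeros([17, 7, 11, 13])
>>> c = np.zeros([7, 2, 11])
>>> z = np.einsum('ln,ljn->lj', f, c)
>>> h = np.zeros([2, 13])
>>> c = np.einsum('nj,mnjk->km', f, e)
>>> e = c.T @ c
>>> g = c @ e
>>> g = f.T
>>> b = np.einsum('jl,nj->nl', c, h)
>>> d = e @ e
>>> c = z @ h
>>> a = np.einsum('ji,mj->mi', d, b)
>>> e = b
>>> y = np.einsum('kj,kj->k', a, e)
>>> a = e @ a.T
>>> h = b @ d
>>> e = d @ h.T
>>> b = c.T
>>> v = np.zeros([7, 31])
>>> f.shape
(7, 11)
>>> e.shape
(17, 2)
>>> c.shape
(7, 13)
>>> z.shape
(7, 2)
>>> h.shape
(2, 17)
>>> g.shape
(11, 7)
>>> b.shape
(13, 7)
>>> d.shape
(17, 17)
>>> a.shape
(2, 2)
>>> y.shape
(2,)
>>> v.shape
(7, 31)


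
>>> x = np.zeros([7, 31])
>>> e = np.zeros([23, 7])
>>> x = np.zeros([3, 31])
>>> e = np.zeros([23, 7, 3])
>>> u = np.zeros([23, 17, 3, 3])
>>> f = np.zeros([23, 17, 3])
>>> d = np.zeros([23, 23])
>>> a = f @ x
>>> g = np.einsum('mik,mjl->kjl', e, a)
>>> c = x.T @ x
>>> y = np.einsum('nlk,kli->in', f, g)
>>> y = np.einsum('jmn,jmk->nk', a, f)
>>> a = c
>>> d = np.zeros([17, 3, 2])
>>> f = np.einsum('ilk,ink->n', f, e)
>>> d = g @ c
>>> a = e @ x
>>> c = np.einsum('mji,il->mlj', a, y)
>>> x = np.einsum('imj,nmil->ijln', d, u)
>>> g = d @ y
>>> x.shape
(3, 31, 3, 23)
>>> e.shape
(23, 7, 3)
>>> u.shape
(23, 17, 3, 3)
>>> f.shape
(7,)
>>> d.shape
(3, 17, 31)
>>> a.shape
(23, 7, 31)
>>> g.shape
(3, 17, 3)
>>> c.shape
(23, 3, 7)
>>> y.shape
(31, 3)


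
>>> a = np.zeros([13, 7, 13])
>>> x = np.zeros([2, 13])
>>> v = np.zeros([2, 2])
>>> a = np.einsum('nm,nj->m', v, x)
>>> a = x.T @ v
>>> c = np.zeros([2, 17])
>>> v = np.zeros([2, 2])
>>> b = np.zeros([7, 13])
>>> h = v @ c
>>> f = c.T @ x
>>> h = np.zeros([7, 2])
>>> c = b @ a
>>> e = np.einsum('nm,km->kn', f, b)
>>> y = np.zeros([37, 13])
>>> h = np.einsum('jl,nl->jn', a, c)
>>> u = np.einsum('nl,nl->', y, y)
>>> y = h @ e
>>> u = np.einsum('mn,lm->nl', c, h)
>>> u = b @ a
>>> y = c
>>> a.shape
(13, 2)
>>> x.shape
(2, 13)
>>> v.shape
(2, 2)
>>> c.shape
(7, 2)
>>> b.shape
(7, 13)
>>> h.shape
(13, 7)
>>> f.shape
(17, 13)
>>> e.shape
(7, 17)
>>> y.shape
(7, 2)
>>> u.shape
(7, 2)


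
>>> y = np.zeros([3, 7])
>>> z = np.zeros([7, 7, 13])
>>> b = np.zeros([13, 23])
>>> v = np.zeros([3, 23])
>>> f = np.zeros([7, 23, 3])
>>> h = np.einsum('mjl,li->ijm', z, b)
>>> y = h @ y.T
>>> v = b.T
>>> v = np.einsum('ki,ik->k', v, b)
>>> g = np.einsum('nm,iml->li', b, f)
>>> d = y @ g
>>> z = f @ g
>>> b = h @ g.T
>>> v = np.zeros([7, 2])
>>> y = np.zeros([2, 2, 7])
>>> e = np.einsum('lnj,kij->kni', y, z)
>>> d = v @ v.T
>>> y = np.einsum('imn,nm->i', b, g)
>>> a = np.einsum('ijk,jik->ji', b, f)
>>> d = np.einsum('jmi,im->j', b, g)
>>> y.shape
(23,)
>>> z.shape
(7, 23, 7)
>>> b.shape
(23, 7, 3)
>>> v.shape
(7, 2)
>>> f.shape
(7, 23, 3)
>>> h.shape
(23, 7, 7)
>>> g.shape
(3, 7)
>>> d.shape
(23,)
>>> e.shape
(7, 2, 23)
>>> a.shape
(7, 23)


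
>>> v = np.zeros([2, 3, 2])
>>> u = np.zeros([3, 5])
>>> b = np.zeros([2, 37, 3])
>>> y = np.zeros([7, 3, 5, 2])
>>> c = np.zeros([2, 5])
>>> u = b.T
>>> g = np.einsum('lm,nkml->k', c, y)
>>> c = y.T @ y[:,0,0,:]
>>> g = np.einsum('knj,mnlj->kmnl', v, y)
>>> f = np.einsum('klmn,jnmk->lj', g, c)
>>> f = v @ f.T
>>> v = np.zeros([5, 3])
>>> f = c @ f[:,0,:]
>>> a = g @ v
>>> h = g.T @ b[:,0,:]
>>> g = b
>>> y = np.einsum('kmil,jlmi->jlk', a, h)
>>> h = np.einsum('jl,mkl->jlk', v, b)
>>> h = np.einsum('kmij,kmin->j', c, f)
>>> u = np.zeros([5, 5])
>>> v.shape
(5, 3)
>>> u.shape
(5, 5)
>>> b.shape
(2, 37, 3)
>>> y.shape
(5, 3, 2)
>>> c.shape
(2, 5, 3, 2)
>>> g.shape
(2, 37, 3)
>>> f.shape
(2, 5, 3, 7)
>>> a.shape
(2, 7, 3, 3)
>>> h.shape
(2,)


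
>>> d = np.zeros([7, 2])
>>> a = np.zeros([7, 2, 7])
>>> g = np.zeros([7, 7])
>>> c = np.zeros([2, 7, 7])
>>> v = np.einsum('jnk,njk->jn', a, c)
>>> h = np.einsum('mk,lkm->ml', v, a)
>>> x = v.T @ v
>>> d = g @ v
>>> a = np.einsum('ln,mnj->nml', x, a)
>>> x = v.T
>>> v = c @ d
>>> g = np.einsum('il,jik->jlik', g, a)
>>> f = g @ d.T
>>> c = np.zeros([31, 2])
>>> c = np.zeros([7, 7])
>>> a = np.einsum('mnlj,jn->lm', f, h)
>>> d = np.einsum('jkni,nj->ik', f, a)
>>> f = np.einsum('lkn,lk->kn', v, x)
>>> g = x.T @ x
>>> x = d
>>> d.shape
(7, 7)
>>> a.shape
(7, 2)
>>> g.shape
(7, 7)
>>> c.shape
(7, 7)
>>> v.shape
(2, 7, 2)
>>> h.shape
(7, 7)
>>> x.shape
(7, 7)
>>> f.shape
(7, 2)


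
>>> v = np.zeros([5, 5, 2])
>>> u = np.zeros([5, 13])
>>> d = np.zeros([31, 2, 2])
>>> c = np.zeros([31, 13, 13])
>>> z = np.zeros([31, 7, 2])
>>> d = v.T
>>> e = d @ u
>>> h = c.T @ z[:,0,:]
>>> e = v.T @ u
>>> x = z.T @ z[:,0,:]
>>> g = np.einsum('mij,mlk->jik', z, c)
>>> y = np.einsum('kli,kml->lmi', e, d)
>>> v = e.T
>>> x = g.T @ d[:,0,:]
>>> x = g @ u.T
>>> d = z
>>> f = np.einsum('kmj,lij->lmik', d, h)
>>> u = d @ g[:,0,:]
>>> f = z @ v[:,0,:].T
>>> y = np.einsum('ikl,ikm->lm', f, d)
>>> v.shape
(13, 5, 2)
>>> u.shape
(31, 7, 13)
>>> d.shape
(31, 7, 2)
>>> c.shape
(31, 13, 13)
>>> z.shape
(31, 7, 2)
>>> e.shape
(2, 5, 13)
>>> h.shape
(13, 13, 2)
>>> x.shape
(2, 7, 5)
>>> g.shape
(2, 7, 13)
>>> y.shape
(13, 2)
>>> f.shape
(31, 7, 13)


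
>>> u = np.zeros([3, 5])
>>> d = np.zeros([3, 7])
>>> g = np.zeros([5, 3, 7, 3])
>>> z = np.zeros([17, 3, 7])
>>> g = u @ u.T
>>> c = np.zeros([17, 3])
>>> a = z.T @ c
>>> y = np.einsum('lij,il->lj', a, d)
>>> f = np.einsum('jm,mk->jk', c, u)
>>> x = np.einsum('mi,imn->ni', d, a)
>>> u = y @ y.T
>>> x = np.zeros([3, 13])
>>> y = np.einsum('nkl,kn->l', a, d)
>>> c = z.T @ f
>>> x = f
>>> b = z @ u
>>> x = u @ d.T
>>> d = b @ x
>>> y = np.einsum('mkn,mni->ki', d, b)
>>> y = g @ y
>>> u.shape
(7, 7)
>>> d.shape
(17, 3, 3)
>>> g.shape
(3, 3)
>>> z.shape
(17, 3, 7)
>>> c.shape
(7, 3, 5)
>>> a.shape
(7, 3, 3)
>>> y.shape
(3, 7)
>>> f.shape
(17, 5)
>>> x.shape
(7, 3)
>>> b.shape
(17, 3, 7)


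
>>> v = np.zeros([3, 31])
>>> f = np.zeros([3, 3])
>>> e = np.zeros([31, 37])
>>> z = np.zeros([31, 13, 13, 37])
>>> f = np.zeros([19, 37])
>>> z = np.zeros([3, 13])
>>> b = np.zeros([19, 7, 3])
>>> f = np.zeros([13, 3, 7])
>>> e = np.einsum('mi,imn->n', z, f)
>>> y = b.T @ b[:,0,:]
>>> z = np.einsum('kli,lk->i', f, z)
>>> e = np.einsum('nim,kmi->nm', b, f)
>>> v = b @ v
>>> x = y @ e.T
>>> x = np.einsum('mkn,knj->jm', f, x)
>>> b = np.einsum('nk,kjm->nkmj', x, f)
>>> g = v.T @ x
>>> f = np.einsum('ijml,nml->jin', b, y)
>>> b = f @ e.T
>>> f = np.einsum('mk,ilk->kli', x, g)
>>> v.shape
(19, 7, 31)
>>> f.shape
(13, 7, 31)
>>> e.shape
(19, 3)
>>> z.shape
(7,)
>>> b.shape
(13, 19, 19)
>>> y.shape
(3, 7, 3)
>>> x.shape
(19, 13)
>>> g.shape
(31, 7, 13)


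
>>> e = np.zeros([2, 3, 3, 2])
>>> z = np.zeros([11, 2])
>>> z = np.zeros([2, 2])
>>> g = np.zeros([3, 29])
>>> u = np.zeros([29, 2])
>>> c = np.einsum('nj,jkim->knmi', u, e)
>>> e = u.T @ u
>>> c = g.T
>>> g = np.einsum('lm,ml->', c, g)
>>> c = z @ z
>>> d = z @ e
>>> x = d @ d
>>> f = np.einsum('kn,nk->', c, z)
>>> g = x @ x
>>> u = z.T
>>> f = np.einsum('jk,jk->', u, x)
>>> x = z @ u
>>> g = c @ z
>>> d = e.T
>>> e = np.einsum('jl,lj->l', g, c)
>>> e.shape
(2,)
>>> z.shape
(2, 2)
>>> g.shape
(2, 2)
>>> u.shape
(2, 2)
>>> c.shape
(2, 2)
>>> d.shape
(2, 2)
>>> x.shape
(2, 2)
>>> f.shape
()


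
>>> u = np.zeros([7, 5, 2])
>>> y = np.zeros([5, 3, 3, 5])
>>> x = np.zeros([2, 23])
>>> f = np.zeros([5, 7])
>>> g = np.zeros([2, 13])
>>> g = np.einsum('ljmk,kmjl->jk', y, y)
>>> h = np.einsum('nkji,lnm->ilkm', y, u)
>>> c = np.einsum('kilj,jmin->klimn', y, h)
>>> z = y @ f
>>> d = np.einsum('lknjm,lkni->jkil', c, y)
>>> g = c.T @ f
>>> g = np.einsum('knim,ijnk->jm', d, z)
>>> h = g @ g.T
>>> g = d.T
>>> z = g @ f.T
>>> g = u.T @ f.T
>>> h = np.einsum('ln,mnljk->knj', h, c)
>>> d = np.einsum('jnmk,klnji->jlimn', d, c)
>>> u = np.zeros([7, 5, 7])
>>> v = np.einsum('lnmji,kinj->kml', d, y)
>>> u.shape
(7, 5, 7)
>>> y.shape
(5, 3, 3, 5)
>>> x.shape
(2, 23)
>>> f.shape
(5, 7)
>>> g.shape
(2, 5, 5)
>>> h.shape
(2, 3, 7)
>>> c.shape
(5, 3, 3, 7, 2)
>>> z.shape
(5, 5, 3, 5)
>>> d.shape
(7, 3, 2, 5, 3)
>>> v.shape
(5, 2, 7)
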